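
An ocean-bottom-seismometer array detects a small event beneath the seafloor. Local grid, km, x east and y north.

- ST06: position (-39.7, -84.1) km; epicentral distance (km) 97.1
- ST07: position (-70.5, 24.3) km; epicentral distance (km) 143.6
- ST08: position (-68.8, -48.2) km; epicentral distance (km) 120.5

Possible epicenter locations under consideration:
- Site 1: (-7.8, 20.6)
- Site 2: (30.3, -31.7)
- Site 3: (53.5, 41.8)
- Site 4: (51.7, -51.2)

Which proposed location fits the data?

Site 4

For each candidate, compare |candidate − station| to the reported distance:
Site 1: residuals ST06 12.4, ST07 80.8, ST08 28.6 → max 80.8 km
Site 2: residuals ST06 9.7, ST07 28.3, ST08 20.0 → max 28.3 km
Site 3: residuals ST06 59.5, ST07 18.4, ST08 31.3 → max 59.5 km
Site 4: residuals ST06 0.0, ST07 0.0, ST08 0.0 → max 0.0 km
Only Site 4 has all residuals ≈ 0.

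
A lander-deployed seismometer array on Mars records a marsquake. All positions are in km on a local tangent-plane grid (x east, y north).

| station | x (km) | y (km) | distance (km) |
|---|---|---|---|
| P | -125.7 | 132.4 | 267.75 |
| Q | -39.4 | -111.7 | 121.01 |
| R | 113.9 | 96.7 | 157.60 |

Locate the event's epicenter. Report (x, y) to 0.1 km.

x ≈ 66.8 km, y ≈ -53.7 km

Circle about each station: (x + 125.7)² + (y − 132.4)² = 267.75²; (x + 39.4)² + (y + 111.7)² = 121.01²; (x − 113.9)² + (y − 96.7)² = 157.60².
Subtracting the P equation from the Q and R equations removes the quadratic terms:
172.6 x − 488.2 y = 37745.64
479.2 x − 71.4 y = 35846.15
Solving the 2×2 system: x ≈ 66.8, y ≈ -53.7 km.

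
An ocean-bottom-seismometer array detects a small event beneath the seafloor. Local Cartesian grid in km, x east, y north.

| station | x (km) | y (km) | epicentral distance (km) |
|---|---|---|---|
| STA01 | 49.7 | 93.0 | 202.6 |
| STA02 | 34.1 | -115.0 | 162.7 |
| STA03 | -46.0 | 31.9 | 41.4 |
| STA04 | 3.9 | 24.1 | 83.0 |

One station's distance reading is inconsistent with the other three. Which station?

STA01

Solve using three stations at a time. Using STA02, STA03, STA04 (subtract circle equations pairwise → linear system) gives (x, y) ≈ (-76.6, 4.2).
Distances from that point to each station vs reported:
  STA01: calculated 154.4 vs reported 202.6 → residual 48.2 km
  STA02: calculated 162.7 vs reported 162.7 → residual 0.0 km
  STA03: calculated 41.3 vs reported 41.4 → residual 0.1 km
  STA04: calculated 83.0 vs reported 83.0 → residual 0.0 km
STA02, STA03, STA04 are mutually consistent (residuals ≈ 0); STA01 is off by 48.2 km.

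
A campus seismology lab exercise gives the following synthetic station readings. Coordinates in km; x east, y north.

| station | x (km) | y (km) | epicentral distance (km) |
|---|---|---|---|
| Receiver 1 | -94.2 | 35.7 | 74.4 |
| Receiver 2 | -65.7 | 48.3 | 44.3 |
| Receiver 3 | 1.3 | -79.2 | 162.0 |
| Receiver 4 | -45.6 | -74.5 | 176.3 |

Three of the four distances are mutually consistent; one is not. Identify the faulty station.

Solve using three stations at a time. Using Receiver 1, Receiver 2, Receiver 3 (subtract circle equations pairwise → linear system) gives (x, y) ≈ (-33.6, 79.0).
Distances from that point to each station vs reported:
  Receiver 1: calculated 74.5 vs reported 74.4 → residual 0.1 km
  Receiver 2: calculated 44.4 vs reported 44.3 → residual 0.1 km
  Receiver 3: calculated 162.0 vs reported 162.0 → residual 0.0 km
  Receiver 4: calculated 154.0 vs reported 176.3 → residual 22.3 km
Receiver 1, Receiver 2, Receiver 3 are mutually consistent (residuals ≈ 0); Receiver 4 is off by 22.3 km.

Receiver 4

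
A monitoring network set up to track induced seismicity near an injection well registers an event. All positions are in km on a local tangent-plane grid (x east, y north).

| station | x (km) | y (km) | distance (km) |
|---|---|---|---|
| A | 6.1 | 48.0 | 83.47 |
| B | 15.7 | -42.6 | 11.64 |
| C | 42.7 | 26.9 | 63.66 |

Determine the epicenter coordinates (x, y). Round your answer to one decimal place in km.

23.2 km east, -33.7 km north

Circle about each station: (x − 6.1)² + (y − 48.0)² = 83.47²; (x − 15.7)² + (y + 42.6)² = 11.64²; (x − 42.7)² + (y − 26.9)² = 63.66².
Subtracting the A equation from the B and C equations removes the quadratic terms:
19.2 x − 181.2 y = 6551.79
73.2 x − 42.2 y = 3120.34
Solving the 2×2 system: x ≈ 23.2, y ≈ -33.7 km.
Check against A (with the unrounded x, y): √((x − 6.1)²+(y − 48.0)²) = 83.47 ≈ 83.47 km. ✓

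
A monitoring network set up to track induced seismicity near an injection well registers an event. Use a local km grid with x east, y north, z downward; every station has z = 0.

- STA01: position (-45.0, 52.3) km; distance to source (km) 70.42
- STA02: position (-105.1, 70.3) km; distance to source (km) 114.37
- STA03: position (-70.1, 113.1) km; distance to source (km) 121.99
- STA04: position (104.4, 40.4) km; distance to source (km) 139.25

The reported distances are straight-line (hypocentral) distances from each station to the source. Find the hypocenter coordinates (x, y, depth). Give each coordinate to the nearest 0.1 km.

(-21.0, 16.2, 55.5)

Each station gives a sphere (x−x_i)² + (y−y_i)² + z² = d_i² (stations at z=0).
Subtracting the STA01 sphere from STA02 and STA03: z² cancels, leaving linear equations in x and y:
-120.2 x + 36.0 y = 3106.29
-50.2 x + 121.6 y = 3022.75
Solving: x ≈ -20.993, y ≈ 16.191 km (keep extra digits for the depth step; rounded: -21.0, 16.2).
Then from the STA01 sphere: z² = 70.42² − (x + 45.0)² − (y − 52.3)² with x = -20.993, y = 16.191, so z ≈ 55.487 ≈ 55.5 km.
Check against STA04 (with the unrounded solution): distance 139.24 ≈ 139.25 km. ✓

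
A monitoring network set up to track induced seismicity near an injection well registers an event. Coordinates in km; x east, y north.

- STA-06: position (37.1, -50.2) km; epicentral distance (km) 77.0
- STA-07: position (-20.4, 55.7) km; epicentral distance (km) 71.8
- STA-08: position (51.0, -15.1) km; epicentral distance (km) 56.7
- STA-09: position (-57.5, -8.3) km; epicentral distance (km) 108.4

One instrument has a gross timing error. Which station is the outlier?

Solve using three stations at a time. Using STA-06, STA-07, STA-09 (subtract circle equations pairwise → linear system) gives (x, y) ≈ (45.2, 26.4).
Distances from that point to each station vs reported:
  STA-06: calculated 77.1 vs reported 77.0 → residual 0.1 km
  STA-07: calculated 71.9 vs reported 71.8 → residual 0.1 km
  STA-08: calculated 41.9 vs reported 56.7 → residual 14.8 km
  STA-09: calculated 108.4 vs reported 108.4 → residual 0.0 km
STA-06, STA-07, STA-09 are mutually consistent (residuals ≈ 0); STA-08 is off by 14.8 km.

STA-08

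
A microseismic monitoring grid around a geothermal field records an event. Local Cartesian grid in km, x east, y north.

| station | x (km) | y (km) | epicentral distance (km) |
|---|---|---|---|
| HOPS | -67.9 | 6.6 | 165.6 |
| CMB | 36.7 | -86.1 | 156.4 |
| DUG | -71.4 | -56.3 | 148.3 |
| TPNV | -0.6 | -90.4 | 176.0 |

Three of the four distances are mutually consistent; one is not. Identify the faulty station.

Solve using three stations at a time. Using HOPS, CMB, TPNV (subtract circle equations pairwise → linear system) gives (x, y) ≈ (88.1, 61.3).
Distances from that point to each station vs reported:
  HOPS: calculated 165.4 vs reported 165.6 → residual 0.2 km
  CMB: calculated 156.1 vs reported 156.4 → residual 0.3 km
  DUG: calculated 198.2 vs reported 148.3 → residual 49.9 km
  TPNV: calculated 175.8 vs reported 176.0 → residual 0.2 km
HOPS, CMB, TPNV are mutually consistent (residuals ≈ 0); DUG is off by 49.9 km.

DUG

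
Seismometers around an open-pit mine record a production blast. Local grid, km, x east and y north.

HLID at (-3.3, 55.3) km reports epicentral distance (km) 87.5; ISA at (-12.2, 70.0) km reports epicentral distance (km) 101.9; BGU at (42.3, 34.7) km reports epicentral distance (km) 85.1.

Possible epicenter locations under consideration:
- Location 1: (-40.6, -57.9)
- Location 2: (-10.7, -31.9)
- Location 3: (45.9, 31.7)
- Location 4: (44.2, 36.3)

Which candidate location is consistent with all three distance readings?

Location 2

For each candidate, compare |candidate − station| to the reported distance:
Location 1: residuals HLID 31.7, ISA 29.1, BGU 39.2 → max 39.2 km
Location 2: residuals HLID 0.0, ISA 0.0, BGU 0.0 → max 0.0 km
Location 3: residuals HLID 32.9, ISA 32.3, BGU 80.4 → max 80.4 km
Location 4: residuals HLID 36.3, ISA 36.2, BGU 82.6 → max 82.6 km
Only Location 2 has all residuals ≈ 0.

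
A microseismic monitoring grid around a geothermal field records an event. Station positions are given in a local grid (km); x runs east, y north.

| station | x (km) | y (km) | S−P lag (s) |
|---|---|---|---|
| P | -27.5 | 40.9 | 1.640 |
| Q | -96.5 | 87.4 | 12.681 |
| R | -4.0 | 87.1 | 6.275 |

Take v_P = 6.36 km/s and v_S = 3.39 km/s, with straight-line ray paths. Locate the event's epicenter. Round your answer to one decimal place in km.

Distance from S−P lag: d = Δt · v_P v_S / (v_P − v_S) = Δt · (6.36·3.39)/(6.36−3.39) ≈ 7.2594·Δt.
So d_P = 11.91, d_Q = 92.06, d_R = 45.55 km.
Circle about each station: (x + 27.5)² + (y − 40.9)² = 11.91²; (x + 96.5)² + (y − 87.4)² = 92.06²; (x + 4.0)² + (y − 87.1)² = 45.55².
Subtracting pairs of circle equations eliminates x²+y² and gives linear equations (the radical axes):
-138.0 x + 93.0 y = 6188.75
47.0 x + 92.4 y = 3240.40
Solving the 2×2 system: x ≈ -15.8, y ≈ 43.1 km.

x ≈ -15.8 km, y ≈ 43.1 km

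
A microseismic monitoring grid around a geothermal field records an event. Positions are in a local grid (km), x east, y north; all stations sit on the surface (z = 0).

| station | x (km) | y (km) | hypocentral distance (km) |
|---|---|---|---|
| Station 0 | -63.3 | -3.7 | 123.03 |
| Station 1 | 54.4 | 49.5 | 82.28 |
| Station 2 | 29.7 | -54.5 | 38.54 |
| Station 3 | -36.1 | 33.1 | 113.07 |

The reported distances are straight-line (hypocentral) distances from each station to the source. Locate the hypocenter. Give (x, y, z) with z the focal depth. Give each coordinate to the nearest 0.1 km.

x ≈ 55.5 km, y ≈ -31.1 km, depth ≈ 16.5 km

Each station gives a sphere (x−x_i)² + (y−y_i)² + z² = d_i² (stations at z=0).
Subtracting the Station 0 sphere from Station 1 and Station 2: z² cancels, leaving linear equations in x and y:
235.4 x + 106.4 y = 9755.41
186.0 x − 101.6 y = 13482.81
Solving: x ≈ 55.500, y ≈ -31.101 km (keep extra digits for the depth step; rounded: 55.5, -31.1).
Then from the Station 0 sphere: z² = 123.03² − (x + 63.3)² − (y + 3.7)² with x = 55.500, y = -31.101, so z ≈ 16.496 ≈ 16.5 km.
Check against Station 3 (with the unrounded solution): distance 113.07 ≈ 113.07 km. ✓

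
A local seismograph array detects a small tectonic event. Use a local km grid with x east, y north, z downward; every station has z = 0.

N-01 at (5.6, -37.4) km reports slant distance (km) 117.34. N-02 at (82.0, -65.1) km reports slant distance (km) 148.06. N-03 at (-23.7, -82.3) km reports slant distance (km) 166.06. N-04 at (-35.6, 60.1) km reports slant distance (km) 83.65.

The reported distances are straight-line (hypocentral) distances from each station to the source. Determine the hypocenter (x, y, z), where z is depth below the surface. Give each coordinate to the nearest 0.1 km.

Each station gives a sphere (x−x_i)² + (y−y_i)² + z² = d_i² (stations at z=0).
Subtracting the N-01 sphere from N-02 and N-03: z² cancels, leaving linear equations in x and y:
152.8 x − 55.4 y = 1378.80
-58.6 x − 89.8 y = -7902.39
Solving: x ≈ 33.098, y ≈ 66.401 km (keep extra digits for the depth step; rounded: 33.1, 66.4).
Then from the N-01 sphere: z² = 117.34² − (x − 5.6)² − (y + 37.4)² with x = 33.098, y = 66.401, so z ≈ 47.306 ≈ 47.3 km.

(33.1, 66.4, 47.3)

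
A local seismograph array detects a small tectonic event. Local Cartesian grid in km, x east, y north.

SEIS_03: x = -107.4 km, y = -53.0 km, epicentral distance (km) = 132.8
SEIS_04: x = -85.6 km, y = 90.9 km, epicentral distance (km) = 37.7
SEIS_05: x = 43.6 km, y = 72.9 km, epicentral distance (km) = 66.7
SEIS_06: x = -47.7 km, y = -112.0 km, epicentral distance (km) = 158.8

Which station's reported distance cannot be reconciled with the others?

Solve using three stations at a time. Using SEIS_03, SEIS_05, SEIS_06 (subtract circle equations pairwise → linear system) gives (x, y) ≈ (-16.4, 43.7).
Distances from that point to each station vs reported:
  SEIS_03: calculated 132.8 vs reported 132.8 → residual 0.0 km
  SEIS_04: calculated 83.8 vs reported 37.7 → residual 46.1 km
  SEIS_05: calculated 66.7 vs reported 66.7 → residual 0.0 km
  SEIS_06: calculated 158.8 vs reported 158.8 → residual 0.0 km
SEIS_03, SEIS_05, SEIS_06 are mutually consistent (residuals ≈ 0); SEIS_04 is off by 46.1 km.

SEIS_04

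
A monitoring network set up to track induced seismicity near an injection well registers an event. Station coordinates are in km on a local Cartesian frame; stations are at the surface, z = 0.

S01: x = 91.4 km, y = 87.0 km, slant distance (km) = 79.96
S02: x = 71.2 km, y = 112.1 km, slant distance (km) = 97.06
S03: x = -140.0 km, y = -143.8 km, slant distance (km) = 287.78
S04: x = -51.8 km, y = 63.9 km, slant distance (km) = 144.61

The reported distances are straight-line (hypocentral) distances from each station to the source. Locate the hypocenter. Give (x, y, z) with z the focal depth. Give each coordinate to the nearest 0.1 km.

Each station gives a sphere (x−x_i)² + (y−y_i)² + z² = d_i² (stations at z=0).
Subtracting the S01 sphere from S02 and S03: z² cancels, leaving linear equations in x and y:
-40.4 x + 50.2 y = -1314.15
-462.8 x − 461.6 y = -52068.25
Solving: x ≈ 76.895, y ≈ 35.705 km (keep extra digits for the depth step; rounded: 76.9, 35.7).
Then from the S01 sphere: z² = 79.96² − (x − 91.4)² − (y − 87.0)² with x = 76.895, y = 35.705, so z ≈ 59.599 ≈ 59.6 km.

(76.9, 35.7, 59.6)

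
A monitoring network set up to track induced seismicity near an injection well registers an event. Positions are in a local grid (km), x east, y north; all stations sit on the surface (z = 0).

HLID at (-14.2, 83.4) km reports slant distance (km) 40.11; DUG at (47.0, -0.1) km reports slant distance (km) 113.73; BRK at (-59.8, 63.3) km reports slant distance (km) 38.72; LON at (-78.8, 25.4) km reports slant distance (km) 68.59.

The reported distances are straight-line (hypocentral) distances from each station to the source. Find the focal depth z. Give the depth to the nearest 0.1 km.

30.4 km

Each station gives a sphere (x−x_i)² + (y−y_i)² + z² = d_i² (stations at z=0).
Subtracting the HLID sphere from DUG and BRK: z² cancels, leaving linear equations in x and y:
122.4 x − 167.0 y = -16273.89
-91.2 x − 40.2 y = 535.30
Solving: x ≈ -36.902, y ≈ 70.402 km (keep extra digits for the depth step; rounded: -36.9, 70.4).
Then from the HLID sphere: z² = 40.11² − (x + 14.2)² − (y − 83.4)² with x = -36.902, y = 70.402, so z ≈ 30.405 ≈ 30.4 km.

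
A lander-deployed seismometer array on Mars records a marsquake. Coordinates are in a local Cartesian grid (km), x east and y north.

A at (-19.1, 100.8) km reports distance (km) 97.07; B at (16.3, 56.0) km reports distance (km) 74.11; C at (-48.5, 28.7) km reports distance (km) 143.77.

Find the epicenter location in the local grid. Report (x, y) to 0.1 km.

x ≈ 77.9 km, y ≈ 97.2 km

Circle about each station: (x + 19.1)² + (y − 100.8)² = 97.07²; (x − 16.3)² + (y − 56.0)² = 74.11²; (x + 48.5)² + (y − 28.7)² = 143.77².
Subtracting the A equation from the B and C equations removes the quadratic terms:
70.8 x − 89.6 y = -3193.47
-58.8 x − 144.2 y = -18596.74
Solving the 2×2 system: x ≈ 77.9, y ≈ 97.2 km.
Check against A (with the unrounded x, y): √((x + 19.1)²+(y − 100.8)²) = 97.07 ≈ 97.07 km. ✓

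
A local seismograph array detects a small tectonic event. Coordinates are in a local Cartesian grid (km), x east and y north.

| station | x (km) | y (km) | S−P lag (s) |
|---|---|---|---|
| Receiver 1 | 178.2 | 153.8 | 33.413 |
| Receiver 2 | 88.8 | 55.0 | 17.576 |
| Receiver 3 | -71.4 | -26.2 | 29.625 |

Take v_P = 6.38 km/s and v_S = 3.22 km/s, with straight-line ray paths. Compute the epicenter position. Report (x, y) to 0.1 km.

119.0 km east, -55.2 km north

Distance from S−P lag: d = Δt · v_P v_S / (v_P − v_S) = Δt · (6.38·3.22)/(6.38−3.22) ≈ 6.5011·Δt.
So d_Receiver 1 = 217.22, d_Receiver 2 = 114.26, d_Receiver 3 = 192.60 km.
Circle about each station: (x − 178.2)² + (y − 153.8)² = 217.22²; (x − 88.8)² + (y − 55.0)² = 114.26²; (x + 71.4)² + (y + 26.2)² = 192.60².
Subtracting the Receiver 1 equation from the Receiver 2 and Receiver 3 equations removes the quadratic terms:
-178.8 x − 197.6 y = -10370.06
-499.2 x − 360.0 y = -39535.51
Solving the 2×2 system: x ≈ 119.0, y ≈ -55.2 km.
Check against Receiver 1 (with the unrounded x, y): √((x − 178.2)²+(y − 153.8)²) = 217.23 ≈ 217.22 km. ✓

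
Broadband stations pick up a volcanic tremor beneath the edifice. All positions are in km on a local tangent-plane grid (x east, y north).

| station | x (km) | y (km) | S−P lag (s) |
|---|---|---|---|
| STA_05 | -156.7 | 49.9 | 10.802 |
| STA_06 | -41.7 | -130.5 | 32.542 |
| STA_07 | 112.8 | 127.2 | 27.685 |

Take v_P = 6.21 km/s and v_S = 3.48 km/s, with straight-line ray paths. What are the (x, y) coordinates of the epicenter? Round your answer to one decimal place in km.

Distance from S−P lag: d = Δt · v_P v_S / (v_P − v_S) = Δt · (6.21·3.48)/(6.21−3.48) ≈ 7.9160·Δt.
So d_STA_05 = 85.51, d_STA_06 = 257.60, d_STA_07 = 219.16 km.
Circle about each station: (x + 156.7)² + (y − 49.9)² = 85.51²; (x + 41.7)² + (y + 130.5)² = 257.60²; (x − 112.8)² + (y − 127.2)² = 219.16².
Subtracting pairs of circle equations eliminates x²+y² and gives linear equations (the radical axes):
230.0 x − 360.8 y = -67321.56
539.0 x + 154.6 y = -38860.37
Solving the 2×2 system: x ≈ -106.2, y ≈ 118.9 km.
Check against STA_05 (with the unrounded x, y): √((x + 156.7)²+(y − 49.9)²) = 85.50 ≈ 85.51 km. ✓

x ≈ -106.2 km, y ≈ 118.9 km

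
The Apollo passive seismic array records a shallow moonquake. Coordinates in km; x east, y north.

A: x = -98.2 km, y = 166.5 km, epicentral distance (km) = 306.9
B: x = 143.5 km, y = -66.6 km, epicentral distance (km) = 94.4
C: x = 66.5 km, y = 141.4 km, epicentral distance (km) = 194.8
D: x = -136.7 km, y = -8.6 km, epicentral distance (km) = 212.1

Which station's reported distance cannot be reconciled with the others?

Solve using three stations at a time. Using A, B, D (subtract circle equations pairwise → linear system) gives (x, y) ≈ (55.0, -99.5).
Distances from that point to each station vs reported:
  A: calculated 306.9 vs reported 306.9 → residual 0.0 km
  B: calculated 94.4 vs reported 94.4 → residual 0.0 km
  C: calculated 241.1 vs reported 194.8 → residual 46.3 km
  D: calculated 212.1 vs reported 212.1 → residual 0.0 km
A, B, D are mutually consistent (residuals ≈ 0); C is off by 46.3 km.

C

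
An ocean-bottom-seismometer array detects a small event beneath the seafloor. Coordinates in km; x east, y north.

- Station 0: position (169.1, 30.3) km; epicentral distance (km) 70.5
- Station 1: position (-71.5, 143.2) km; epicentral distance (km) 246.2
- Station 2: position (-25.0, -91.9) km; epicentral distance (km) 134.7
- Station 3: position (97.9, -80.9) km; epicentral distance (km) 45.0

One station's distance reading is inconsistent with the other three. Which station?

Solve using three stations at a time. Using Station 1, Station 2, Station 3 (subtract circle equations pairwise → linear system) gives (x, y) ≈ (97.5, -35.8).
Distances from that point to each station vs reported:
  Station 0: calculated 97.5 vs reported 70.5 → residual 27.0 km
  Station 1: calculated 246.2 vs reported 246.2 → residual 0.0 km
  Station 2: calculated 134.7 vs reported 134.7 → residual 0.0 km
  Station 3: calculated 45.1 vs reported 45.0 → residual 0.1 km
Station 1, Station 2, Station 3 are mutually consistent (residuals ≈ 0); Station 0 is off by 27.0 km.

Station 0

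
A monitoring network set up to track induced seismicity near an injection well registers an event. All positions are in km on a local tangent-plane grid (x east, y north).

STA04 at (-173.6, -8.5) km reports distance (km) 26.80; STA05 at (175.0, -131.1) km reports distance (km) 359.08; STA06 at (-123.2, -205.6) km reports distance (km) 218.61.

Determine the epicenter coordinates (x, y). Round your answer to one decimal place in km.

x ≈ -154.9 km, y ≈ 10.7 km

Circle about each station: (x + 173.6)² + (y + 8.5)² = 26.80²; (x − 175.0)² + (y + 131.1)² = 359.08²; (x + 123.2)² + (y + 205.6)² = 218.61².
Subtracting the STA04 equation from the STA05 and STA06 equations removes the quadratic terms:
697.2 x − 245.2 y = -110617.21
100.8 x − 394.2 y = -19831.70
Solving the 2×2 system: x ≈ -154.9, y ≈ 10.7 km.
Check against STA04 (with the unrounded x, y): √((x + 173.6)²+(y + 8.5)²) = 26.81 ≈ 26.80 km. ✓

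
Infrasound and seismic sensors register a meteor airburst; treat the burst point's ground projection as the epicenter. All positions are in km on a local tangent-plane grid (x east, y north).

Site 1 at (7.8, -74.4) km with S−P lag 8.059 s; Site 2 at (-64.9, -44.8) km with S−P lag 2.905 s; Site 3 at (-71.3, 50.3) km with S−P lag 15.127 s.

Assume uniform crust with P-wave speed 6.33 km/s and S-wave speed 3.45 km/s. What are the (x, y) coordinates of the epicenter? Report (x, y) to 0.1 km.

-52.2 km east, -62.8 km north

Distance from S−P lag: d = Δt · v_P v_S / (v_P − v_S) = Δt · (6.33·3.45)/(6.33−3.45) ≈ 7.5828·Δt.
So d_Site 1 = 61.11, d_Site 2 = 22.03, d_Site 3 = 114.71 km.
Circle about each station: (x − 7.8)² + (y + 74.4)² = 61.11²; (x + 64.9)² + (y + 44.8)² = 22.03²; (x + 71.3)² + (y − 50.3)² = 114.71².
Subtracting the Site 1 equation from the Site 2 and Site 3 equations removes the quadratic terms:
-145.4 x + 59.2 y = 3871.96
-158.2 x + 249.4 y = -7406.37
Solving the 2×2 system: x ≈ -52.2, y ≈ -62.8 km.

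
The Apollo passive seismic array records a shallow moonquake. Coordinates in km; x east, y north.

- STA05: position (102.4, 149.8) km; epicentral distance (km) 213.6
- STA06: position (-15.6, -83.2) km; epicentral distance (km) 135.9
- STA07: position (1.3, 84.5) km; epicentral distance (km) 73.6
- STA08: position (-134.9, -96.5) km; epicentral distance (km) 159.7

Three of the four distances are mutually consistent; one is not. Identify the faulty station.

Solve using three stations at a time. Using STA06, STA07, STA08 (subtract circle equations pairwise → linear system) gives (x, y) ≈ (-60.8, 45.0).
Distances from that point to each station vs reported:
  STA05: calculated 194.0 vs reported 213.6 → residual 19.6 km
  STA06: calculated 135.9 vs reported 135.9 → residual 0.0 km
  STA07: calculated 73.6 vs reported 73.6 → residual 0.0 km
  STA08: calculated 159.7 vs reported 159.7 → residual 0.0 km
STA06, STA07, STA08 are mutually consistent (residuals ≈ 0); STA05 is off by 19.6 km.

STA05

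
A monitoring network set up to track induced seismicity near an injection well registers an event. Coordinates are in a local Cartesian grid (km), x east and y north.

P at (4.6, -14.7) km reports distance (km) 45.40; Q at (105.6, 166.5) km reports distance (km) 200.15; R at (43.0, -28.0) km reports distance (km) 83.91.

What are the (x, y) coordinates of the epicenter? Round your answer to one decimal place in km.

Circle about each station: (x − 4.6)² + (y + 14.7)² = 45.40²; (x − 105.6)² + (y − 166.5)² = 200.15²; (x − 43.0)² + (y + 28.0)² = 83.91².
Subtracting pairs of circle equations eliminates x²+y² and gives linear equations (the radical axes):
202.0 x + 362.4 y = 637.50
76.8 x − 26.6 y = -2583.98
Solving the 2×2 system: x ≈ -27.7, y ≈ 17.2 km.
Check against P (with the unrounded x, y): √((x − 4.6)²+(y + 14.7)²) = 45.39 ≈ 45.40 km. ✓

(-27.7, 17.2)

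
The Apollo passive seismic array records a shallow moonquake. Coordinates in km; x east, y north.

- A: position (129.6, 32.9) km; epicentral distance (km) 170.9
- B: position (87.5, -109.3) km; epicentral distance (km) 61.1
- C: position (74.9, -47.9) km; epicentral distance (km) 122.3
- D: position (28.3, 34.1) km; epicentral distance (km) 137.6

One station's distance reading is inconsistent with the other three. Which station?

Solve using three stations at a time. Using A, B, D (subtract circle equations pairwise → linear system) gives (x, y) ≈ (26.6, -103.5).
Distances from that point to each station vs reported:
  A: calculated 170.9 vs reported 170.9 → residual 0.0 km
  B: calculated 61.2 vs reported 61.1 → residual 0.1 km
  C: calculated 73.6 vs reported 122.3 → residual 48.7 km
  D: calculated 137.6 vs reported 137.6 → residual 0.0 km
A, B, D are mutually consistent (residuals ≈ 0); C is off by 48.7 km.

C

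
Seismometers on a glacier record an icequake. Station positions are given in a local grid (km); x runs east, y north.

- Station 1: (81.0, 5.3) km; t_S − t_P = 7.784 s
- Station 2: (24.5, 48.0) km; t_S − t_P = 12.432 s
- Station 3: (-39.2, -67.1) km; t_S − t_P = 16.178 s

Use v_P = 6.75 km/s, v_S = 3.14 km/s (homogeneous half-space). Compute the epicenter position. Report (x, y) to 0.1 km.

x ≈ 44.5 km, y ≈ -22.2 km

Distance from S−P lag: d = Δt · v_P v_S / (v_P − v_S) = Δt · (6.75·3.14)/(6.75−3.14) ≈ 5.8712·Δt.
So d_Station 1 = 45.70, d_Station 2 = 72.99, d_Station 3 = 94.98 km.
Circle about each station: (x − 81.0)² + (y − 5.3)² = 45.70²; (x − 24.5)² + (y − 48.0)² = 72.99²; (x + 39.2)² + (y + 67.1)² = 94.98².
Subtracting pairs of circle equations eliminates x²+y² and gives linear equations (the radical axes):
-113.0 x + 85.4 y = -6923.89
-240.4 x − 144.8 y = -7482.75
Solving the 2×2 system: x ≈ 44.5, y ≈ -22.2 km.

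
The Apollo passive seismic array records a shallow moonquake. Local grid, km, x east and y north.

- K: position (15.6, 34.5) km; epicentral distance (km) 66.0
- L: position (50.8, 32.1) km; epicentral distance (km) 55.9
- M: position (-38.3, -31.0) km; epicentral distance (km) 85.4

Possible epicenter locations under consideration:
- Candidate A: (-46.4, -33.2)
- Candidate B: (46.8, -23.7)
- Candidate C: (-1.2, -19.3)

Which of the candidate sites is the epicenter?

Candidate B

For each candidate, compare |candidate − station| to the reported distance:
Candidate A: residuals K 25.8, L 61.2, M 77.0 → max 77.0 km
Candidate B: residuals K 0.0, L 0.0, M 0.0 → max 0.0 km
Candidate C: residuals K 9.6, L 17.2, M 46.5 → max 46.5 km
Only Candidate B has all residuals ≈ 0.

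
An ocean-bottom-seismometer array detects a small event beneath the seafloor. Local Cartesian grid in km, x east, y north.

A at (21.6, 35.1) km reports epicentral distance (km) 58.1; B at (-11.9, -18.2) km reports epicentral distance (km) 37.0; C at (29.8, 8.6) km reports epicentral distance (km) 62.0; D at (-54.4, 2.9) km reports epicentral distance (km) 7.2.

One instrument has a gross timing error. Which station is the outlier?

Solve using three stations at a time. Using A, B, C (subtract circle equations pairwise → linear system) gives (x, y) ≈ (-32.0, 12.8).
Distances from that point to each station vs reported:
  A: calculated 58.1 vs reported 58.1 → residual 0.0 km
  B: calculated 37.0 vs reported 37.0 → residual 0.0 km
  C: calculated 62.0 vs reported 62.0 → residual 0.0 km
  D: calculated 24.5 vs reported 7.2 → residual 17.3 km
A, B, C are mutually consistent (residuals ≈ 0); D is off by 17.3 km.

D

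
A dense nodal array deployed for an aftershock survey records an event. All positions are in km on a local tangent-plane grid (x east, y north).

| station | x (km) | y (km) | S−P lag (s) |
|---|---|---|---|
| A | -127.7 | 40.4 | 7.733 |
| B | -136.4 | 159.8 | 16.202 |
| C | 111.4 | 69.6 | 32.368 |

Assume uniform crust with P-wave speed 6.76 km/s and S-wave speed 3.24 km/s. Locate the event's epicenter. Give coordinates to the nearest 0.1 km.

(-90.0, 70.3)

Distance from S−P lag: d = Δt · v_P v_S / (v_P − v_S) = Δt · (6.76·3.24)/(6.76−3.24) ≈ 6.2223·Δt.
So d_A = 48.12, d_B = 100.81, d_C = 201.40 km.
Circle about each station: (x + 127.7)² + (y − 40.4)² = 48.12²; (x + 136.4)² + (y − 159.8)² = 100.81²; (x − 111.4)² + (y − 69.6)² = 201.40².
Subtracting the A equation from the B and C equations removes the quadratic terms:
-17.4 x + 238.8 y = 18354.43
478.2 x + 58.4 y = -38931.76
Solving the 2×2 system: x ≈ -90.0, y ≈ 70.3 km.
Check against A (with the unrounded x, y): √((x + 127.7)²+(y − 40.4)²) = 48.12 ≈ 48.12 km. ✓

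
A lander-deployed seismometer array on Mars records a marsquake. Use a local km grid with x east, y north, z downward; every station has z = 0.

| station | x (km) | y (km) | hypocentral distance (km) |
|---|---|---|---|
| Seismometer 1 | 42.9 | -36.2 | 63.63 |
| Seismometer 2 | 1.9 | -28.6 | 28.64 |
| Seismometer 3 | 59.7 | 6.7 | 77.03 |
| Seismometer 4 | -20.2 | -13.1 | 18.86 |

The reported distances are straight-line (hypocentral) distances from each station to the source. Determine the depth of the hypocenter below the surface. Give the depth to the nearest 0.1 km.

Each station gives a sphere (x−x_i)² + (y−y_i)² + z² = d_i² (stations at z=0).
Subtracting the Seismometer 1 sphere from Seismometer 2 and Seismometer 3: z² cancels, leaving linear equations in x and y:
-82.0 x + 15.2 y = 899.25
33.6 x + 85.8 y = -1426.71
Solving: x ≈ -13.098, y ≈ -11.499 km (keep extra digits for the depth step; rounded: -13.1, -11.5).
Then from the Seismometer 1 sphere: z² = 63.63² − (x − 42.9)² − (y + 36.2)² with x = -13.098, y = -11.499, so z ≈ 17.403 ≈ 17.4 km.

depth ≈ 17.4 km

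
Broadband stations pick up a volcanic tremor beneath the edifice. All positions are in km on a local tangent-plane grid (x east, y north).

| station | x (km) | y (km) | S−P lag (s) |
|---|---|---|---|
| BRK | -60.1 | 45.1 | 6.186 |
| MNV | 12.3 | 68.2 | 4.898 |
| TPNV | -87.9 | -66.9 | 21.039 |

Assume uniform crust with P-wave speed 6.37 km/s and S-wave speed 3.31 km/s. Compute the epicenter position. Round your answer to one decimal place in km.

Distance from S−P lag: d = Δt · v_P v_S / (v_P − v_S) = Δt · (6.37·3.31)/(6.37−3.31) ≈ 6.8904·Δt.
So d_BRK = 42.62, d_MNV = 33.75, d_TPNV = 144.97 km.
Circle about each station: (x + 60.1)² + (y − 45.1)² = 42.62²; (x − 12.3)² + (y − 68.2)² = 33.75²; (x + 87.9)² + (y + 66.9)² = 144.97².
Subtracting the BRK equation from the MNV and TPNV equations removes the quadratic terms:
144.8 x + 46.2 y = -166.09
-55.6 x − 224.0 y = -12643.84
Solving the 2×2 system: x ≈ -20.8, y ≈ 61.6 km.
Check against BRK (with the unrounded x, y): √((x + 60.1)²+(y − 45.1)²) = 42.62 ≈ 42.62 km. ✓

x ≈ -20.8 km, y ≈ 61.6 km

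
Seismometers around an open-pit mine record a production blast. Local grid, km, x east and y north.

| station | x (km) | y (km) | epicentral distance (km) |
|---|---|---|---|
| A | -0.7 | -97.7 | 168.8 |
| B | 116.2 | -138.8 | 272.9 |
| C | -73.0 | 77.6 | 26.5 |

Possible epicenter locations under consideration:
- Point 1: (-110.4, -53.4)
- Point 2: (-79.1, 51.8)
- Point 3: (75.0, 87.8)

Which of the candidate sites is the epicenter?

Point 2

For each candidate, compare |candidate − station| to the reported distance:
Point 1: residuals A 50.5, B 30.7, C 109.7 → max 109.7 km
Point 2: residuals A 0.0, B 0.0, C 0.0 → max 0.0 km
Point 3: residuals A 31.6, B 42.6, C 121.9 → max 121.9 km
Only Point 2 has all residuals ≈ 0.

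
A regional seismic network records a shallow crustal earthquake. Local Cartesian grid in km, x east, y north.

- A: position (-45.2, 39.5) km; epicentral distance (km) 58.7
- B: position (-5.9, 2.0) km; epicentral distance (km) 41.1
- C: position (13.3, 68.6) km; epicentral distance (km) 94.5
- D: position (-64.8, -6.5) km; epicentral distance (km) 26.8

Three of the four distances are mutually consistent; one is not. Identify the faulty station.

Solve using three stations at a time. Using A, B, D (subtract circle equations pairwise → linear system) gives (x, y) ≈ (-41.2, -19.0).
Distances from that point to each station vs reported:
  A: calculated 58.7 vs reported 58.7 → residual 0.0 km
  B: calculated 41.1 vs reported 41.1 → residual 0.0 km
  C: calculated 103.2 vs reported 94.5 → residual 8.7 km
  D: calculated 26.8 vs reported 26.8 → residual 0.0 km
A, B, D are mutually consistent (residuals ≈ 0); C is off by 8.7 km.

C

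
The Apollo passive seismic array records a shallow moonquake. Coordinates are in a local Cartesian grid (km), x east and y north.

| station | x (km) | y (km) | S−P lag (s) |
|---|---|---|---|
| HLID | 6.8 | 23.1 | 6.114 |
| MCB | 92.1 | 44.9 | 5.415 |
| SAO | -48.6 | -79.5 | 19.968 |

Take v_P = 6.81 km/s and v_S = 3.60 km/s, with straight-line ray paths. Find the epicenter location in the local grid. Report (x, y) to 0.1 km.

Distance from S−P lag: d = Δt · v_P v_S / (v_P − v_S) = Δt · (6.81·3.60)/(6.81−3.60) ≈ 7.6374·Δt.
So d_HLID = 46.69, d_MCB = 41.36, d_SAO = 152.50 km.
Circle about each station: (x − 6.8)² + (y − 23.1)² = 46.69²; (x − 92.1)² + (y − 44.9)² = 41.36²; (x + 48.6)² + (y + 79.5)² = 152.50².
Subtracting the HLID equation from the MCB and SAO equations removes the quadratic terms:
170.6 x + 43.6 y = 10387.88
-110.8 x − 205.2 y = -12973.93
Solving the 2×2 system: x ≈ 51.9, y ≈ 35.2 km.

(51.9, 35.2)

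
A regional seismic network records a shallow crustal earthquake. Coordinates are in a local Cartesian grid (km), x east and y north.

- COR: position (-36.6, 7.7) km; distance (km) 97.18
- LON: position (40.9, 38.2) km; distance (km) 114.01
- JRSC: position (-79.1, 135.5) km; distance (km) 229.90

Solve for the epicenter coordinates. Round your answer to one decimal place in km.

Circle about each station: (x + 36.6)² + (y − 7.7)² = 97.18²; (x − 40.9)² + (y − 38.2)² = 114.01²; (x + 79.1)² + (y − 135.5)² = 229.90².
Subtracting pairs of circle equations eliminates x²+y² and gives linear equations (the radical axes):
155.0 x + 61.0 y = -1821.13
-85.0 x + 255.6 y = -20191.85
Solving the 2×2 system: x ≈ 17.1, y ≈ -73.3 km.

17.1 km east, -73.3 km north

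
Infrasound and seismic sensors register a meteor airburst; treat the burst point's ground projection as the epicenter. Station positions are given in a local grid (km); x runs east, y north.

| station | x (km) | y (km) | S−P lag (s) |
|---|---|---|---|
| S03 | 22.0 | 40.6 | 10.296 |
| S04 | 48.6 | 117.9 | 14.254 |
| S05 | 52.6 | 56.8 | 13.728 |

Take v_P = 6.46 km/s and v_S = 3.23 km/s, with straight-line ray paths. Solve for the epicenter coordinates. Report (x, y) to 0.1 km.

x ≈ -33.8 km, y ≈ 76.8 km

Distance from S−P lag: d = Δt · v_P v_S / (v_P − v_S) = Δt · (6.46·3.23)/(6.46−3.23) ≈ 6.4600·Δt.
So d_S03 = 66.51, d_S04 = 92.08, d_S05 = 88.68 km.
Circle about each station: (x − 22.0)² + (y − 40.6)² = 66.51²; (x − 48.6)² + (y − 117.9)² = 92.08²; (x − 52.6)² + (y − 56.8)² = 88.68².
Subtracting pairs of circle equations eliminates x²+y² and gives linear equations (the radical axes):
53.2 x + 154.6 y = 10074.86
61.2 x + 32.4 y = 420.08
Solving the 2×2 system: x ≈ -33.8, y ≈ 76.8 km.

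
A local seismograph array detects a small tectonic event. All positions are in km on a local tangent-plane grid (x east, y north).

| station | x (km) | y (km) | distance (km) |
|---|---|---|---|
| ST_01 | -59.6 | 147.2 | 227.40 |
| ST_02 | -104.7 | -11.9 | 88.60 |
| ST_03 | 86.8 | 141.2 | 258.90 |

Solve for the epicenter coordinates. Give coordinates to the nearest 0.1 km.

Circle about each station: (x + 59.6)² + (y − 147.2)² = 227.40²; (x + 104.7)² + (y + 11.9)² = 88.60²; (x − 86.8)² + (y − 141.2)² = 258.90².
Subtracting the ST_01 equation from the ST_02 and ST_03 equations removes the quadratic terms:
-90.2 x − 318.2 y = 29744.50
292.8 x − 12.0 y = -13066.77
Solving the 2×2 system: x ≈ -47.9, y ≈ -79.9 km.
Check against ST_01 (with the unrounded x, y): √((x + 59.6)²+(y − 147.2)²) = 227.40 ≈ 227.40 km. ✓

(-47.9, -79.9)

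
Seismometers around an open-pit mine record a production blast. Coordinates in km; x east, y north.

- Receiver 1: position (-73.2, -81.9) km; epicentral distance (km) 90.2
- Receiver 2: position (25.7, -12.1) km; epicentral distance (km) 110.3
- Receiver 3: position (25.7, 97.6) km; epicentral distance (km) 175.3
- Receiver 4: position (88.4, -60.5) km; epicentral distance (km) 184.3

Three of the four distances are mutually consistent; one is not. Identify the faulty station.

Receiver 3

Solve using three stations at a time. Using Receiver 1, Receiver 2, Receiver 4 (subtract circle equations pairwise → linear system) gives (x, y) ≈ (-82.8, 7.8).
Distances from that point to each station vs reported:
  Receiver 1: calculated 90.2 vs reported 90.2 → residual 0.0 km
  Receiver 2: calculated 110.3 vs reported 110.3 → residual 0.0 km
  Receiver 3: calculated 140.8 vs reported 175.3 → residual 34.5 km
  Receiver 4: calculated 184.3 vs reported 184.3 → residual 0.0 km
Receiver 1, Receiver 2, Receiver 4 are mutually consistent (residuals ≈ 0); Receiver 3 is off by 34.5 km.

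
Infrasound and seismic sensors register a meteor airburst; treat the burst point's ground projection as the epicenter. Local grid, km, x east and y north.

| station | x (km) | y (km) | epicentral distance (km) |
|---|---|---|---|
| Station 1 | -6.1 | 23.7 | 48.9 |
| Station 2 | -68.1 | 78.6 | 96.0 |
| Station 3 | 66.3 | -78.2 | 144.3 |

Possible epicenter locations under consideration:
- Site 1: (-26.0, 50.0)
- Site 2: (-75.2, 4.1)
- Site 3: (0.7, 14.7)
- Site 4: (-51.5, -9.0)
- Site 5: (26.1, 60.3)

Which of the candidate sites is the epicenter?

Site 5

For each candidate, compare |candidate − station| to the reported distance:
Site 1: residuals Station 1 15.9, Station 2 45.1, Station 3 13.7 → max 45.1 km
Site 2: residuals Station 1 22.9, Station 2 21.2, Station 3 19.4 → max 22.9 km
Site 3: residuals Station 1 37.6, Station 2 2.1, Station 3 30.6 → max 37.6 km
Site 4: residuals Station 1 7.1, Station 2 6.8, Station 3 7.7 → max 7.7 km
Site 5: residuals Station 1 0.2, Station 2 0.0, Station 3 0.1 → max 0.2 km
Only Site 5 has all residuals ≈ 0.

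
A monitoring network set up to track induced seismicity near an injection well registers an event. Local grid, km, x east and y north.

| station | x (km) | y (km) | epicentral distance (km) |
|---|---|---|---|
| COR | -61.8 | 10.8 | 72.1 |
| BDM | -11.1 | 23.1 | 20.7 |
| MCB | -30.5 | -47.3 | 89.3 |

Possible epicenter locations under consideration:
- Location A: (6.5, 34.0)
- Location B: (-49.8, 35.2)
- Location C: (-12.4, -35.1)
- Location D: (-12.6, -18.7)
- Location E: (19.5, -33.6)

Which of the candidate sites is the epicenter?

For each candidate, compare |candidate − station| to the reported distance:
Location A: residuals COR 0.0, BDM 0.0, MCB 0.0 → max 0.0 km
Location B: residuals COR 44.9, BDM 19.8, MCB 4.6 → max 44.9 km
Location C: residuals COR 4.7, BDM 37.5, MCB 67.5 → max 67.5 km
Location D: residuals COR 14.7, BDM 21.1, MCB 55.6 → max 55.6 km
Location E: residuals COR 20.5, BDM 43.7, MCB 37.5 → max 43.7 km
Only Location A has all residuals ≈ 0.

Location A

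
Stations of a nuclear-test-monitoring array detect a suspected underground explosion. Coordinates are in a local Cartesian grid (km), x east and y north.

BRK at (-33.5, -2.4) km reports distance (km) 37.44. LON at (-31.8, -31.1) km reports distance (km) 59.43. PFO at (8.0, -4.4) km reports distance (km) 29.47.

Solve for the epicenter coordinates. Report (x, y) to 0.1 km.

Circle about each station: (x + 33.5)² + (y + 2.4)² = 37.44²; (x + 31.8)² + (y + 31.1)² = 59.43²; (x − 8.0)² + (y + 4.4)² = 29.47².
Subtracting the BRK equation from the LON and PFO equations removes the quadratic terms:
3.4 x − 57.4 y = -1279.73
83.0 x − 4.0 y = -511.38
Solving the 2×2 system: x ≈ -5.1, y ≈ 22.0 km.

x ≈ -5.1 km, y ≈ 22.0 km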